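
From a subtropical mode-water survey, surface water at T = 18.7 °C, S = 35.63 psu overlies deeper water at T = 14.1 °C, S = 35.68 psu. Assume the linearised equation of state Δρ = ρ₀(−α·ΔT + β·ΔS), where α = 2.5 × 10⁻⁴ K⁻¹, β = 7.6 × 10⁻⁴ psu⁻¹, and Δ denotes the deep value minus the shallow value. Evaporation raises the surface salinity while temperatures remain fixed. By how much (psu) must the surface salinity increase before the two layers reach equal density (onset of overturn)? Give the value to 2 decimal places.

1.56 psu

Neutral buoyancy requires −α(T_deep − T_surf) + β(S_deep − S_surf′) = 0.
S_surf′ = S_deep − (α/β)·ΔT = 35.68 − (2.5 × 10⁻⁴/7.6 × 10⁻⁴)·(-4.6) = 37.1932 psu.
Increase required: 37.1932 − 35.63 = 1.5632 psu.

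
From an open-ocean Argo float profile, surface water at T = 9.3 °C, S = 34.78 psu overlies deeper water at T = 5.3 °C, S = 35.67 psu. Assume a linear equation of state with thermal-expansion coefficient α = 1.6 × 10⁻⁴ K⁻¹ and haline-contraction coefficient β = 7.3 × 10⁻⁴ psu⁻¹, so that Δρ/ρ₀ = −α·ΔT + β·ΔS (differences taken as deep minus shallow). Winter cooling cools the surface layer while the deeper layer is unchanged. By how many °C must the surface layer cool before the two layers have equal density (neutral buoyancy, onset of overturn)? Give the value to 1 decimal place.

Neutral buoyancy requires Δρ = 0, i.e. −α(T_deep − T_surf′) + β(S_deep − S_surf) = 0.
T_surf′ = T_deep − (β/α)·ΔS = 5.3 − (7.3 × 10⁻⁴/1.6 × 10⁻⁴)·(+0.89) = 1.239 °C.
Cooling required: 9.3 − (1.239) = 8.061 °C.

8.1 °C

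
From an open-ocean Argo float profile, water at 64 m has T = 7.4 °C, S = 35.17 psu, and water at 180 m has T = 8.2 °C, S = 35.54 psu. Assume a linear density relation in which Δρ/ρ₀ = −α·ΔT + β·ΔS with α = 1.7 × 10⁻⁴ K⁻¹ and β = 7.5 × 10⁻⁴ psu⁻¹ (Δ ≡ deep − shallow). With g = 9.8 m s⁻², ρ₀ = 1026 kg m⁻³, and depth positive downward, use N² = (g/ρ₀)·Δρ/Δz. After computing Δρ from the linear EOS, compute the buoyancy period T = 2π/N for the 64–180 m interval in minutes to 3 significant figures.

ΔT = +0.8 K, ΔS = +0.37 psu (deep − shallow).
Δρ/ρ₀ = −αΔT + βΔS = -1.36 × 10⁻⁴ + 2.775 × 10⁻⁴ = 1.415 × 10⁻⁴, so Δρ ≈ 0.1452 kg m⁻³.
N² = (g/ρ₀)·Δρ/Δz = g·(Δρ/ρ₀)/Δz = 9.8 × 1.415 × 10⁻⁴ / 116 = 1.1954 × 10⁻⁵ s⁻².
N = √(1.1954 × 10⁻⁵) = 3.4575 × 10⁻³ rad s⁻¹ → T = 2π/N = 1.8173 × 10³ s = 30.288 min ≈ 30.3 min.

30.3 min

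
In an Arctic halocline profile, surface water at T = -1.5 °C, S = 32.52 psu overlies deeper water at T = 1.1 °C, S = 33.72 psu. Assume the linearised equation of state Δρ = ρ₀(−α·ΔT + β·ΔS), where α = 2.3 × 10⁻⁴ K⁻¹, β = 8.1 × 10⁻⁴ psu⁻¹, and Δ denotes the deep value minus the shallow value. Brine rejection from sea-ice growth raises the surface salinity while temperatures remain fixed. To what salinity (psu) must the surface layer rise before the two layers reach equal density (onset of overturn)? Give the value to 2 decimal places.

32.98 psu

Neutral buoyancy requires −α(T_deep − T_surf) + β(S_deep − S_surf′) = 0.
S_surf′ = S_deep − (α/β)·ΔT = 33.72 − (2.3 × 10⁻⁴/8.1 × 10⁻⁴)·(+2.6) = 32.9817 psu.
Increase required: 32.9817 − 32.52 = 0.4617 psu.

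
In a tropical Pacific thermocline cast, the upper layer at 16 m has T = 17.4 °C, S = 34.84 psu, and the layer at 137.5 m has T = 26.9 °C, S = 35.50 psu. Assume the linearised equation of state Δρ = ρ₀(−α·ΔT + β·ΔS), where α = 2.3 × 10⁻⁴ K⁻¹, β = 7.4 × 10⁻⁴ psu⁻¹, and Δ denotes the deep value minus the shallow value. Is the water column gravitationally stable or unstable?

ΔT = 26.9 − 17.4 = +9.5 K and ΔS = 35.50 − 34.84 = +0.66 psu (deep − shallow).
−αΔT = -2.185 × 10⁻³; βΔS = 4.884 × 10⁻⁴; sum Δρ/ρ₀ = -1.6966 × 10⁻³.
Δρ/ρ₀ < 0, so Δρ < 0: deeper water is lighter → statically unstable; the column would overturn.

unstable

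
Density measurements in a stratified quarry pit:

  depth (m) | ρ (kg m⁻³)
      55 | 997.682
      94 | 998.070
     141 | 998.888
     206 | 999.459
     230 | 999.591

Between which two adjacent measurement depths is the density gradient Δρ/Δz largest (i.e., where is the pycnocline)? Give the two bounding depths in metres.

Compute the density gradient over each adjacent pair:
  55–94 m: Δρ/Δz = 0.388/39 = 9.9 × 10⁻³ kg m⁻⁴
  94–141 m: Δρ/Δz = 0.818/47 = 0.017 kg m⁻⁴
  141–206 m: Δρ/Δz = 0.571/65 = 8.8 × 10⁻³ kg m⁻⁴
  206–230 m: Δρ/Δz = 0.132/24 = 5.5 × 10⁻³ kg m⁻⁴
The largest gradient is in the 94–141 m interval — the pycnocline.

94–141 m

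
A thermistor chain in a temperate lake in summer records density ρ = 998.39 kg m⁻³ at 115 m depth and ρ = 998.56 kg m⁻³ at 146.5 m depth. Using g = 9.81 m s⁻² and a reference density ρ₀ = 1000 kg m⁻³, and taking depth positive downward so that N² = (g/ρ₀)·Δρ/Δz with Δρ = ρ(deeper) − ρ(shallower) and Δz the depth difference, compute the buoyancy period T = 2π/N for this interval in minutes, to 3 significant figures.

14.4 min

Δρ = 998.56 − 998.39 = 0.17 kg m⁻³ over Δz = 146.5 − 115 = 31.5 m.
N² = (9.81/1000) × (0.17/31.5) = 5.2943 × 10⁻⁵ s⁻².
N = √(5.2943 × 10⁻⁵) = 7.2762 × 10⁻³ rad s⁻¹, so T = 2π/N = 863.53 s = 14.392 min ≈ 14.4 min.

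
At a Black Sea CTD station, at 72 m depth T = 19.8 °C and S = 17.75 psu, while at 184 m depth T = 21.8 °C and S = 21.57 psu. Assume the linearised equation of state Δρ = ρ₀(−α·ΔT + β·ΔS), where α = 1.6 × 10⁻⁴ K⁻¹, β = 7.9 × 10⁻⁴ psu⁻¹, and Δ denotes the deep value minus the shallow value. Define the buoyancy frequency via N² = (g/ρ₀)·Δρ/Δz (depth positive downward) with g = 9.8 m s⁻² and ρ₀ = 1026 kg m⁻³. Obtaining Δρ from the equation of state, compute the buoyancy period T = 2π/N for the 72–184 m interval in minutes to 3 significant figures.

ΔT = +2.0 K, ΔS = +3.82 psu (deep − shallow).
Δρ/ρ₀ = −αΔT + βΔS = -3.20 × 10⁻⁴ + 3.0178 × 10⁻³ = 2.6978 × 10⁻³, so Δρ ≈ 2.768 kg m⁻³.
N² = (g/ρ₀)·Δρ/Δz = g·(Δρ/ρ₀)/Δz = 9.8 × 2.6978 × 10⁻³ / 112 = 2.3606 × 10⁻⁴ s⁻².
N = √(2.3606 × 10⁻⁴) = 0.015364 rad s⁻¹ → T = 2π/N = 408.96 s = 6.8160 min ≈ 6.82 min.

6.82 min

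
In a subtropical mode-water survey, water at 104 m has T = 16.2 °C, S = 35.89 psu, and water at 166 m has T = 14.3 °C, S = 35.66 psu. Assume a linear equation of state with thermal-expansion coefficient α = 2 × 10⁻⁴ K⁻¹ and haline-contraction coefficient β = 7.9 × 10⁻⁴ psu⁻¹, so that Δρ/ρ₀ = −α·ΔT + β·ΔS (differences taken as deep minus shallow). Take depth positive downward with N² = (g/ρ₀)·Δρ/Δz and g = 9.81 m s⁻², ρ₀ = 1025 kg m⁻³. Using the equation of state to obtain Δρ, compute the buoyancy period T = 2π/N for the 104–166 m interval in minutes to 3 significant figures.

ΔT = -1.9 K, ΔS = -0.23 psu (deep − shallow).
Δρ/ρ₀ = −αΔT + βΔS = 3.80 × 10⁻⁴ − 1.817 × 10⁻⁴ = 1.983 × 10⁻⁴, so Δρ ≈ 0.2033 kg m⁻³.
N² = (g/ρ₀)·Δρ/Δz = g·(Δρ/ρ₀)/Δz = 9.81 × 1.983 × 10⁻⁴ / 62 = 3.1376 × 10⁻⁵ s⁻².
N = √(3.1376 × 10⁻⁵) = 5.6014 × 10⁻³ rad s⁻¹ → T = 2π/N = 1.1217 × 10³ s = 18.695 min ≈ 18.7 min.

18.7 min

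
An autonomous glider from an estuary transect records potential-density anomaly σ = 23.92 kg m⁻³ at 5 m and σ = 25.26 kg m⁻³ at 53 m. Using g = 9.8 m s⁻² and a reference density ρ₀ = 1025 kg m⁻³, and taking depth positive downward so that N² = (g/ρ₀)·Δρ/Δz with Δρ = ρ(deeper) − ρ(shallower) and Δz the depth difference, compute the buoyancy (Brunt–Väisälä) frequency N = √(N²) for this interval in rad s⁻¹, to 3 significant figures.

Δρ = 1025.26 − 1023.92 = 1.34 kg m⁻³ over Δz = 53 − 5 = 48 m.
N² = (9.8/1025) × (1.34/48) = 2.6691 × 10⁻⁴ s⁻².
N = √(2.6691 × 10⁻⁴) = 0.016337 rad s⁻¹ ≈ 0.0163 rad s⁻¹.

0.0163 rad s⁻¹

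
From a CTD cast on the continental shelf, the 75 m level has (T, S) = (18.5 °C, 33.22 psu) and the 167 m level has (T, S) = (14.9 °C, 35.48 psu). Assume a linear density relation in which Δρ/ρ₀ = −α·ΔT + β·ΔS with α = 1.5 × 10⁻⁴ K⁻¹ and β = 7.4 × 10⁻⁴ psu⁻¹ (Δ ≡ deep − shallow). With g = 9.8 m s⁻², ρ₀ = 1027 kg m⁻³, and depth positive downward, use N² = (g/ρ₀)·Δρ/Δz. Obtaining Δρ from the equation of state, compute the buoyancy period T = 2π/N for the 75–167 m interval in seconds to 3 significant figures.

409 s

ΔT = -3.6 K, ΔS = +2.26 psu (deep − shallow).
Δρ/ρ₀ = −αΔT + βΔS = 5.40 × 10⁻⁴ + 1.6724 × 10⁻³ = 2.2124 × 10⁻³, so Δρ ≈ 2.272 kg m⁻³.
N² = (g/ρ₀)·Δρ/Δz = g·(Δρ/ρ₀)/Δz = 9.8 × 2.2124 × 10⁻³ / 92 = 2.3567 × 10⁻⁴ s⁻².
N = √(2.3567 × 10⁻⁴) = 0.015352 rad s⁻¹ → T = 2π/N = 409.27 s ≈ 409 s.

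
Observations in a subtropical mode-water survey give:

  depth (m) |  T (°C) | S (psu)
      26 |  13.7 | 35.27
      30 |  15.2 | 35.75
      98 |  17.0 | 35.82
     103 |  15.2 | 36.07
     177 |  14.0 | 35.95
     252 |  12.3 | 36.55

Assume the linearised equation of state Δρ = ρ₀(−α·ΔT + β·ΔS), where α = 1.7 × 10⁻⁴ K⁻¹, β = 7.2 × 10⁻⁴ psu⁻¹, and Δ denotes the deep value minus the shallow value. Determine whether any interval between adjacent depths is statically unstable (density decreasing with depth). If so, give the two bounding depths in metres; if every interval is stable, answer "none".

Evaluate Δρ/ρ₀ = −αΔT + βΔS across each adjacent pair:
  26–30 m: −αΔT+βΔS = −(1.7 × 10⁻⁴)(+1.5)+(7.2 × 10⁻⁴)(+0.48) = 9.1 × 10⁻⁵ → stable
  30–98 m: −αΔT+βΔS = −(1.7 × 10⁻⁴)(+1.8)+(7.2 × 10⁻⁴)(+0.07) = -2.6 × 10⁻⁴ → UNSTABLE
  98–103 m: −αΔT+βΔS = −(1.7 × 10⁻⁴)(-1.8)+(7.2 × 10⁻⁴)(+0.25) = 4.9 × 10⁻⁴ → stable
  103–177 m: −αΔT+βΔS = −(1.7 × 10⁻⁴)(-1.2)+(7.2 × 10⁻⁴)(-0.12) = 1.2 × 10⁻⁴ → stable
  177–252 m: −αΔT+βΔS = −(1.7 × 10⁻⁴)(-1.7)+(7.2 × 10⁻⁴)(+0.60) = 7.2 × 10⁻⁴ → stable
The 30–98 m interval has Δρ < 0: lighter water underlies denser water.

30–98 m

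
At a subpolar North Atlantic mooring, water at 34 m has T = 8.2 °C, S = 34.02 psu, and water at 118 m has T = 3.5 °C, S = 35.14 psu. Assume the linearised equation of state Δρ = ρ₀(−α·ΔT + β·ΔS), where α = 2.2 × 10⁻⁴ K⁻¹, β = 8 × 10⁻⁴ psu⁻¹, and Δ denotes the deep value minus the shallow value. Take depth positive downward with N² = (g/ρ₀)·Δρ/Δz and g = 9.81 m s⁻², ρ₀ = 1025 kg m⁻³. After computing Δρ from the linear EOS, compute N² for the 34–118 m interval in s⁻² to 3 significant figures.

2.25 × 10⁻⁴ s⁻²

ΔT = -4.7 K, ΔS = +1.12 psu (deep − shallow).
Δρ/ρ₀ = −αΔT + βΔS = 1.034 × 10⁻³ + 8.96 × 10⁻⁴ = 1.93 × 10⁻³, so Δρ ≈ 1.978 kg m⁻³.
N² = (g/ρ₀)·Δρ/Δz = g·(Δρ/ρ₀)/Δz = 9.81 × 1.93 × 10⁻³ / 84 = 2.2540 × 10⁻⁴ s⁻² ≈ 2.25 × 10⁻⁴ s⁻².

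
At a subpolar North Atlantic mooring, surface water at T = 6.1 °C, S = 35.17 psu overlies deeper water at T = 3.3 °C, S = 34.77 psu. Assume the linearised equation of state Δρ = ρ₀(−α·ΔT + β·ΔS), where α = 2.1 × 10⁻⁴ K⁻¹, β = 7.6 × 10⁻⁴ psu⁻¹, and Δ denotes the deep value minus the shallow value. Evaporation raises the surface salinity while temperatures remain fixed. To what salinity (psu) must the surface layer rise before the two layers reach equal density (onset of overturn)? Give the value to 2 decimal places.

35.54 psu

Neutral buoyancy requires −α(T_deep − T_surf) + β(S_deep − S_surf′) = 0.
S_surf′ = S_deep − (α/β)·ΔT = 34.77 − (2.1 × 10⁻⁴/7.6 × 10⁻⁴)·(-2.8) = 35.5437 psu.
Increase required: 35.5437 − 35.17 = 0.3737 psu.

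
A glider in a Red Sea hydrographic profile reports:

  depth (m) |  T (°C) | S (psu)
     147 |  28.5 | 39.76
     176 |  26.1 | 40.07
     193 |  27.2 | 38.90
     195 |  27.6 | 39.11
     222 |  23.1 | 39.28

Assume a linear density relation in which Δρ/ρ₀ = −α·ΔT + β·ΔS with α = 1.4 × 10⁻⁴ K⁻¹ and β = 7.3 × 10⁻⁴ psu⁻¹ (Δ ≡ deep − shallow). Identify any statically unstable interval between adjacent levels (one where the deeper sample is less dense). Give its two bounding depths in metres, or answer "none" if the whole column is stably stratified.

176–193 m

Evaluate Δρ/ρ₀ = −αΔT + βΔS across each adjacent pair:
  147–176 m: −αΔT+βΔS = −(1.4 × 10⁻⁴)(-2.4)+(7.3 × 10⁻⁴)(+0.31) = 5.6 × 10⁻⁴ → stable
  176–193 m: −αΔT+βΔS = −(1.4 × 10⁻⁴)(+1.1)+(7.3 × 10⁻⁴)(-1.17) = -1.0 × 10⁻³ → UNSTABLE
  193–195 m: −αΔT+βΔS = −(1.4 × 10⁻⁴)(+0.4)+(7.3 × 10⁻⁴)(+0.21) = 9.7 × 10⁻⁵ → stable
  195–222 m: −αΔT+βΔS = −(1.4 × 10⁻⁴)(-4.5)+(7.3 × 10⁻⁴)(+0.17) = 7.5 × 10⁻⁴ → stable
The 176–193 m interval has Δρ < 0: lighter water underlies denser water.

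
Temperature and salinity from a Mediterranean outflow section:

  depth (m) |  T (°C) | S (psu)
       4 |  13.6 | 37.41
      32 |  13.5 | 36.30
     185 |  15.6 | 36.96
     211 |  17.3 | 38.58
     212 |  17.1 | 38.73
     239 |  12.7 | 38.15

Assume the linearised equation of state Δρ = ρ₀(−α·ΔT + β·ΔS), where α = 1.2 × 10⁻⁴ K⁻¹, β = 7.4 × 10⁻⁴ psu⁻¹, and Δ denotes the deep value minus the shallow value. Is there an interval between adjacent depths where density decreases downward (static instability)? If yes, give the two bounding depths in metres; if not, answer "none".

Evaluate Δρ/ρ₀ = −αΔT + βΔS across each adjacent pair:
  4–32 m: −αΔT+βΔS = −(1.2 × 10⁻⁴)(-0.1)+(7.4 × 10⁻⁴)(-1.11) = -8.1 × 10⁻⁴ → UNSTABLE
  32–185 m: −αΔT+βΔS = −(1.2 × 10⁻⁴)(+2.1)+(7.4 × 10⁻⁴)(+0.66) = 2.4 × 10⁻⁴ → stable
  185–211 m: −αΔT+βΔS = −(1.2 × 10⁻⁴)(+1.7)+(7.4 × 10⁻⁴)(+1.62) = 9.9 × 10⁻⁴ → stable
  211–212 m: −αΔT+βΔS = −(1.2 × 10⁻⁴)(-0.2)+(7.4 × 10⁻⁴)(+0.15) = 1.3 × 10⁻⁴ → stable
  212–239 m: −αΔT+βΔS = −(1.2 × 10⁻⁴)(-4.4)+(7.4 × 10⁻⁴)(-0.58) = 9.9 × 10⁻⁵ → stable
The 4–32 m interval has Δρ < 0: lighter water underlies denser water.

4–32 m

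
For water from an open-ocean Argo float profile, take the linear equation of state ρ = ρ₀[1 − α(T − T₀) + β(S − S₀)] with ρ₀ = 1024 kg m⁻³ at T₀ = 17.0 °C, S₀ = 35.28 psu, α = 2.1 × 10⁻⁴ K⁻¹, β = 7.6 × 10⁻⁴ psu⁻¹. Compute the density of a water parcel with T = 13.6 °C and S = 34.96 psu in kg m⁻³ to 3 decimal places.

1024.482 kg m⁻³

T − T₀ = -3.4 K, S − S₀ = -0.32 psu.
Bracket = 1 − α·(-3.4) + β·(-0.32) = 1 + (4.708 × 10⁻⁴) = 1.0004708.
ρ = 1024 × 1.0004708 = 1024.482 kg m⁻³.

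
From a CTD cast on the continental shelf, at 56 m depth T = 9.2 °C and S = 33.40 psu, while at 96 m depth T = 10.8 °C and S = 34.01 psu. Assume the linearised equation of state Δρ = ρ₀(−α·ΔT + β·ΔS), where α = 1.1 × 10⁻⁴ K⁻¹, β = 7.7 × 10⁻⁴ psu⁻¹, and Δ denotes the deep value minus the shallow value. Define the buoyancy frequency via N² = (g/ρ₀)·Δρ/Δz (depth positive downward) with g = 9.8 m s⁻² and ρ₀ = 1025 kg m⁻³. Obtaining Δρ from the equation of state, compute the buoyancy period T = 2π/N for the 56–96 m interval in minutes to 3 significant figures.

ΔT = +1.6 K, ΔS = +0.61 psu (deep − shallow).
Δρ/ρ₀ = −αΔT + βΔS = -1.76 × 10⁻⁴ + 4.697 × 10⁻⁴ = 2.937 × 10⁻⁴, so Δρ ≈ 0.3010 kg m⁻³.
N² = (g/ρ₀)·Δρ/Δz = g·(Δρ/ρ₀)/Δz = 9.8 × 2.937 × 10⁻⁴ / 40 = 7.1956 × 10⁻⁵ s⁻².
N = √(7.1956 × 10⁻⁵) = 8.4827 × 10⁻³ rad s⁻¹ → T = 2π/N = 740.71 s = 12.345 min ≈ 12.3 min.

12.3 min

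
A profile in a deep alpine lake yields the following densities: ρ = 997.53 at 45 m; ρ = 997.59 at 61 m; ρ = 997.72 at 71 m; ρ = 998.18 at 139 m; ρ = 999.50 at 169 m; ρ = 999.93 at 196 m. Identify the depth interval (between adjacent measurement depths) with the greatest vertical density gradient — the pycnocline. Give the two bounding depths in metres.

Compute the density gradient over each adjacent pair:
  45–61 m: Δρ/Δz = 0.06/16 = 3.7 × 10⁻³ kg m⁻⁴
  61–71 m: Δρ/Δz = 0.13/10 = 0.013 kg m⁻⁴
  71–139 m: Δρ/Δz = 0.46/68 = 6.8 × 10⁻³ kg m⁻⁴
  139–169 m: Δρ/Δz = 1.32/30 = 0.044 kg m⁻⁴
  169–196 m: Δρ/Δz = 0.43/27 = 0.016 kg m⁻⁴
The largest gradient is in the 139–169 m interval — the pycnocline.

139–169 m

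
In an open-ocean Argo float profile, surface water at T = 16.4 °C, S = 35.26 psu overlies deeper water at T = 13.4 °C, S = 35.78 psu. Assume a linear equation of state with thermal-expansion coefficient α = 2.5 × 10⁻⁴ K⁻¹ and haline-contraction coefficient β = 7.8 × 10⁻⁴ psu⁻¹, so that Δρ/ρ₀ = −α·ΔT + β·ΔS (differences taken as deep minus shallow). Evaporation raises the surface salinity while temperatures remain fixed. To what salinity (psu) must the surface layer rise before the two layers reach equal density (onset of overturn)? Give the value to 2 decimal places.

36.74 psu

Neutral buoyancy requires −α(T_deep − T_surf) + β(S_deep − S_surf′) = 0.
S_surf′ = S_deep − (α/β)·ΔT = 35.78 − (2.5 × 10⁻⁴/7.8 × 10⁻⁴)·(-3.0) = 36.7415 psu.
Increase required: 36.7415 − 35.26 = 1.4815 psu.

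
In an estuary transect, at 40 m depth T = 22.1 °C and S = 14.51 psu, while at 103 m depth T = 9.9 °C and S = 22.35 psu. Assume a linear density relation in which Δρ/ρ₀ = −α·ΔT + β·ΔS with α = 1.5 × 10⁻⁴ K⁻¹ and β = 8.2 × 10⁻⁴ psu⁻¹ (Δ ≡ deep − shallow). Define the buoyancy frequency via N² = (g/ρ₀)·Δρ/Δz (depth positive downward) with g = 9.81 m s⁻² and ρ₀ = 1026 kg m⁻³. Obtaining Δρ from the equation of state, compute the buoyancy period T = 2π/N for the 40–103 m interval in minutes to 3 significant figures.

2.92 min

ΔT = -12.2 K, ΔS = +7.84 psu (deep − shallow).
Δρ/ρ₀ = −αΔT + βΔS = 1.83 × 10⁻³ + 6.4288 × 10⁻³ = 8.2588 × 10⁻³, so Δρ ≈ 8.474 kg m⁻³.
N² = (g/ρ₀)·Δρ/Δz = g·(Δρ/ρ₀)/Δz = 9.81 × 8.2588 × 10⁻³ / 63 = 1.2860 × 10⁻³ s⁻².
N = √(1.2860 × 10⁻³) = 0.035861 rad s⁻¹ → T = 2π/N = 175.21 s = 2.9202 min ≈ 2.92 min.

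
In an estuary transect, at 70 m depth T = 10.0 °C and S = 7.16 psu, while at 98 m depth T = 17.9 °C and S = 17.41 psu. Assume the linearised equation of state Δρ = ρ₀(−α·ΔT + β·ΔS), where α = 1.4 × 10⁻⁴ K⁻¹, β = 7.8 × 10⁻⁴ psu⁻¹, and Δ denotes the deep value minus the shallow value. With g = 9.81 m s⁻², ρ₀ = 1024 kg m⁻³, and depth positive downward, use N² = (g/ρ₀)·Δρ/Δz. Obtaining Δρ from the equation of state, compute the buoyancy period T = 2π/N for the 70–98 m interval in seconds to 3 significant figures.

ΔT = +7.9 K, ΔS = +10.25 psu (deep − shallow).
Δρ/ρ₀ = −αΔT + βΔS = -1.106 × 10⁻³ + 7.995 × 10⁻³ = 6.889 × 10⁻³, so Δρ ≈ 7.054 kg m⁻³.
N² = (g/ρ₀)·Δρ/Δz = g·(Δρ/ρ₀)/Δz = 9.81 × 6.889 × 10⁻³ / 28 = 2.4136 × 10⁻³ s⁻².
N = √(2.4136 × 10⁻³) = 0.049128 rad s⁻¹ → T = 2π/N = 127.89 s ≈ 128 s.

128 s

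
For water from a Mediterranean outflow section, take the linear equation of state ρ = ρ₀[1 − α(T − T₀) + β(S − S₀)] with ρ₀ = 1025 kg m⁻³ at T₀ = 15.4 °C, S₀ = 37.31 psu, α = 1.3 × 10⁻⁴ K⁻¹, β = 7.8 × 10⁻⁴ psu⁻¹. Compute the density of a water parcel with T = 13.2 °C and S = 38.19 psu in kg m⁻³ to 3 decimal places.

T − T₀ = -2.2 K, S − S₀ = +0.88 psu.
Bracket = 1 − α·(-2.2) + β·(+0.88) = 1 + (9.724 × 10⁻⁴) = 1.0009724.
ρ = 1025 × 1.0009724 = 1025.997 kg m⁻³.

1025.997 kg m⁻³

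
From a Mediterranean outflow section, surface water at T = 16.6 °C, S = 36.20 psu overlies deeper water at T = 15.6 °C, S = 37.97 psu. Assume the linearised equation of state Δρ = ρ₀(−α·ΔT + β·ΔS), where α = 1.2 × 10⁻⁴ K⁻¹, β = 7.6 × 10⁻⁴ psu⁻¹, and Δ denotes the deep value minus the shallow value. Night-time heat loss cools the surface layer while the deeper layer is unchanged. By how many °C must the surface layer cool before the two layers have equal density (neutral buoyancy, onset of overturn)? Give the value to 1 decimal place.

12.2 °C

Neutral buoyancy requires Δρ = 0, i.e. −α(T_deep − T_surf′) + β(S_deep − S_surf) = 0.
T_surf′ = T_deep − (β/α)·ΔS = 15.6 − (7.6 × 10⁻⁴/1.2 × 10⁻⁴)·(+1.77) = 4.390 °C.
Cooling required: 16.6 − (4.390) = 12.210 °C.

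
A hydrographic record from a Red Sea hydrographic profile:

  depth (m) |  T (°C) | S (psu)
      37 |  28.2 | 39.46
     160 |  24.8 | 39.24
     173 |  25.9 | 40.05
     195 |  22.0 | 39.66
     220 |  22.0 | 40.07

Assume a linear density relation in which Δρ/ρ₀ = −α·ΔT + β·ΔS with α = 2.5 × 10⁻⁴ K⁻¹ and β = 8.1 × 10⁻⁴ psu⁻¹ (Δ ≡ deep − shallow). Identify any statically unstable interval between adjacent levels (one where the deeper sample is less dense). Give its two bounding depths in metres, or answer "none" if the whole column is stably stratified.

none

Evaluate Δρ/ρ₀ = −αΔT + βΔS across each adjacent pair:
  37–160 m: −αΔT+βΔS = −(2.5 × 10⁻⁴)(-3.4)+(8.1 × 10⁻⁴)(-0.22) = 6.7 × 10⁻⁴ → stable
  160–173 m: −αΔT+βΔS = −(2.5 × 10⁻⁴)(+1.1)+(8.1 × 10⁻⁴)(+0.81) = 3.8 × 10⁻⁴ → stable
  173–195 m: −αΔT+βΔS = −(2.5 × 10⁻⁴)(-3.9)+(8.1 × 10⁻⁴)(-0.39) = 6.6 × 10⁻⁴ → stable
  195–220 m: −αΔT+βΔS = −(2.5 × 10⁻⁴)(+0.0)+(8.1 × 10⁻⁴)(+0.41) = 3.3 × 10⁻⁴ → stable
Every interval has Δρ > 0: the column is stably stratified throughout.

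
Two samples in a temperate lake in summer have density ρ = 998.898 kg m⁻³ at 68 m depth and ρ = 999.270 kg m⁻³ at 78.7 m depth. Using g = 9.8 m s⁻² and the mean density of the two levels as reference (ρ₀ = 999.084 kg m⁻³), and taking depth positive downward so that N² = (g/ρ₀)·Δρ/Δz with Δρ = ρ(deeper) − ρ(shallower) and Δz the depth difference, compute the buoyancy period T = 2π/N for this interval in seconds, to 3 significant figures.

340 s

Δρ = 999.270 − 998.898 = 0.372 kg m⁻³ over Δz = 78.7 − 68 = 10.7 m.
N² = (9.8/999.084) × (0.372/10.7) = 3.4102 × 10⁻⁴ s⁻².
N = √(3.4102 × 10⁻⁴) = 0.018467 rad s⁻¹, so T = 2π/N = 340.24 s ≈ 340 s.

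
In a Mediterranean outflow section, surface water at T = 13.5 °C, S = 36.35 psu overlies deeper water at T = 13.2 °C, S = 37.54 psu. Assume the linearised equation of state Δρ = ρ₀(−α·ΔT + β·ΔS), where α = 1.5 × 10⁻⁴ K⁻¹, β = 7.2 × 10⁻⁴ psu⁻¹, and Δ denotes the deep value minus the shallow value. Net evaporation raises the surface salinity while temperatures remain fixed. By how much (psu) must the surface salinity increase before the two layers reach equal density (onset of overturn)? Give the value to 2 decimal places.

1.25 psu

Neutral buoyancy requires −α(T_deep − T_surf) + β(S_deep − S_surf′) = 0.
S_surf′ = S_deep − (α/β)·ΔT = 37.54 − (1.5 × 10⁻⁴/7.2 × 10⁻⁴)·(-0.3) = 37.6025 psu.
Increase required: 37.6025 − 36.35 = 1.2525 psu.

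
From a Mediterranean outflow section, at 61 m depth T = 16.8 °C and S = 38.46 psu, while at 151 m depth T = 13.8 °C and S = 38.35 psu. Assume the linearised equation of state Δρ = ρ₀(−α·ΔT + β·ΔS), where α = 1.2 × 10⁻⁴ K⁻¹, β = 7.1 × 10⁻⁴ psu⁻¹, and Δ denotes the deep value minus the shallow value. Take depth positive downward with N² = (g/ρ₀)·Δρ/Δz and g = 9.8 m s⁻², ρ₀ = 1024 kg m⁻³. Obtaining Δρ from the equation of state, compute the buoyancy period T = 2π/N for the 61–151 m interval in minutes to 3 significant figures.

18.9 min

ΔT = -3.0 K, ΔS = -0.11 psu (deep − shallow).
Δρ/ρ₀ = −αΔT + βΔS = 3.60 × 10⁻⁴ − 7.81 × 10⁻⁵ = 2.819 × 10⁻⁴, so Δρ ≈ 0.2887 kg m⁻³.
N² = (g/ρ₀)·Δρ/Δz = g·(Δρ/ρ₀)/Δz = 9.8 × 2.819 × 10⁻⁴ / 90 = 3.0696 × 10⁻⁵ s⁻².
N = √(3.0696 × 10⁻⁵) = 5.5404 × 10⁻³ rad s⁻¹ → T = 2π/N = 1.1341 × 10³ s = 18.902 min ≈ 18.9 min.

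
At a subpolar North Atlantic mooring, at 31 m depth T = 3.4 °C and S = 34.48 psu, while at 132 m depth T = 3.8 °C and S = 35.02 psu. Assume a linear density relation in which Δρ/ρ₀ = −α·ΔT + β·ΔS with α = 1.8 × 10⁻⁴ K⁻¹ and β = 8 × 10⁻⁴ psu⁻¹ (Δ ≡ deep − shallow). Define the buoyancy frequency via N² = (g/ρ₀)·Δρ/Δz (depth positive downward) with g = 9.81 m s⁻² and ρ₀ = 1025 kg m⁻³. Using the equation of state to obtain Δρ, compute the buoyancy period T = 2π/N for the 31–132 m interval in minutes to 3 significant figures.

ΔT = +0.4 K, ΔS = +0.54 psu (deep − shallow).
Δρ/ρ₀ = −αΔT + βΔS = -7.20 × 10⁻⁵ + 4.32 × 10⁻⁴ = 3.60 × 10⁻⁴, so Δρ ≈ 0.3690 kg m⁻³.
N² = (g/ρ₀)·Δρ/Δz = g·(Δρ/ρ₀)/Δz = 9.81 × 3.60 × 10⁻⁴ / 101 = 3.4966 × 10⁻⁵ s⁻².
N = √(3.4966 × 10⁻⁵) = 5.9132 × 10⁻³ rad s⁻¹ → T = 2π/N = 1.0626 × 10³ s = 17.710 min ≈ 17.7 min.

17.7 min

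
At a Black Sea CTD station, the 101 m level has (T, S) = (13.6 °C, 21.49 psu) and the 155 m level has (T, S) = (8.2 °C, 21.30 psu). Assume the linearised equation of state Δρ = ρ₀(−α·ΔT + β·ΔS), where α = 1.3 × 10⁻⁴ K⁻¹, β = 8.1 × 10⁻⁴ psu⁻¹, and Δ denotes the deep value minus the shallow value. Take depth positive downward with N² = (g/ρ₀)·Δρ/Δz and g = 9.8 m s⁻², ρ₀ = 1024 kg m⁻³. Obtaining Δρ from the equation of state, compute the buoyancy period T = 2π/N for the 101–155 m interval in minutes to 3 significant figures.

10.5 min

ΔT = -5.4 K, ΔS = -0.19 psu (deep − shallow).
Δρ/ρ₀ = −αΔT + βΔS = 7.02 × 10⁻⁴ − 1.539 × 10⁻⁴ = 5.481 × 10⁻⁴, so Δρ ≈ 0.5613 kg m⁻³.
N² = (g/ρ₀)·Δρ/Δz = g·(Δρ/ρ₀)/Δz = 9.8 × 5.481 × 10⁻⁴ / 54 = 9.9470 × 10⁻⁵ s⁻².
N = √(9.9470 × 10⁻⁵) = 9.9735 × 10⁻³ rad s⁻¹ → T = 2π/N = 629.99 s = 10.500 min ≈ 10.5 min.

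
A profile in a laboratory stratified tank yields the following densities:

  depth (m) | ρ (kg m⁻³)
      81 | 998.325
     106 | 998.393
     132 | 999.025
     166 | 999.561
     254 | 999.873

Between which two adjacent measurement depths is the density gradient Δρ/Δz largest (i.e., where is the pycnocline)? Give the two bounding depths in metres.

Compute the density gradient over each adjacent pair:
  81–106 m: Δρ/Δz = 0.068/25 = 2.7 × 10⁻³ kg m⁻⁴
  106–132 m: Δρ/Δz = 0.632/26 = 0.024 kg m⁻⁴
  132–166 m: Δρ/Δz = 0.536/34 = 0.016 kg m⁻⁴
  166–254 m: Δρ/Δz = 0.312/88 = 3.5 × 10⁻³ kg m⁻⁴
The largest gradient is in the 106–132 m interval — the pycnocline.

106–132 m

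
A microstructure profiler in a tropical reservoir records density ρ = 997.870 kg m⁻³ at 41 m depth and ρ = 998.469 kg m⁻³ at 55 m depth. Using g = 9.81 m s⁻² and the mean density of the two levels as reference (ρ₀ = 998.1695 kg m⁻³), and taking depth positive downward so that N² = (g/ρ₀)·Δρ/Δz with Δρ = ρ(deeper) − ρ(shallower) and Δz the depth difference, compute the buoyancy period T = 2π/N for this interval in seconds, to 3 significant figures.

Δρ = 998.469 − 997.870 = 0.599 kg m⁻³ over Δz = 55 − 41 = 14 m.
N² = (9.81/998.1695) × (0.599/14) = 4.2050 × 10⁻⁴ s⁻².
N = √(4.2050 × 10⁻⁴) = 0.020506 rad s⁻¹, so T = 2π/N = 306.41 s ≈ 306 s.

306 s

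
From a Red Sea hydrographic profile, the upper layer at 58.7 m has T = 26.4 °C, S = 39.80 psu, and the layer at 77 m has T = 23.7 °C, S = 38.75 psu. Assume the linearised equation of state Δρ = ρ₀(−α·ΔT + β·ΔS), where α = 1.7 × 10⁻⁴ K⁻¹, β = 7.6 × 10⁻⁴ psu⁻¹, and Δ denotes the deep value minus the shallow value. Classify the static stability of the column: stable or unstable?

unstable

ΔT = 23.7 − 26.4 = -2.7 K and ΔS = 38.75 − 39.80 = -1.05 psu (deep − shallow).
−αΔT = 4.59 × 10⁻⁴; βΔS = -7.98 × 10⁻⁴; sum Δρ/ρ₀ = -3.39 × 10⁻⁴.
Δρ/ρ₀ < 0, so Δρ < 0: deeper water is lighter → statically unstable; the column would overturn.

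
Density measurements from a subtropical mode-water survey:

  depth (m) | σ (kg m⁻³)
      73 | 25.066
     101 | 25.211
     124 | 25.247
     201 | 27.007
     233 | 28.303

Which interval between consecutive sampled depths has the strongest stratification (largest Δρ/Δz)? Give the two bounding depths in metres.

201–233 m

Compute the density gradient over each adjacent pair:
  73–101 m: Δρ/Δz = 0.145/28 = 5.2 × 10⁻³ kg m⁻⁴
  101–124 m: Δρ/Δz = 0.036/23 = 1.6 × 10⁻³ kg m⁻⁴
  124–201 m: Δρ/Δz = 1.760/77 = 0.023 kg m⁻⁴
  201–233 m: Δρ/Δz = 1.296/32 = 0.041 kg m⁻⁴
The largest gradient is in the 201–233 m interval — the pycnocline.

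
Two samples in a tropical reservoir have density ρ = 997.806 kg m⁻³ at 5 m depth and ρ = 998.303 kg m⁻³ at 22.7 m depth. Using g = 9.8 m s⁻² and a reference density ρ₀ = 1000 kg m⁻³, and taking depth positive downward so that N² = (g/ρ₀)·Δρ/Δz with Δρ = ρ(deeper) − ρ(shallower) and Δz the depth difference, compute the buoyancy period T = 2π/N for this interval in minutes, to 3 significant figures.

Δρ = 998.303 − 997.806 = 0.497 kg m⁻³ over Δz = 22.7 − 5 = 17.7 m.
N² = (9.8/1000) × (0.497/17.7) = 2.7518 × 10⁻⁴ s⁻².
N = √(2.7518 × 10⁻⁴) = 0.016589 rad s⁻¹, so T = 2π/N = 378.76 s = 6.3127 min ≈ 6.31 min.

6.31 min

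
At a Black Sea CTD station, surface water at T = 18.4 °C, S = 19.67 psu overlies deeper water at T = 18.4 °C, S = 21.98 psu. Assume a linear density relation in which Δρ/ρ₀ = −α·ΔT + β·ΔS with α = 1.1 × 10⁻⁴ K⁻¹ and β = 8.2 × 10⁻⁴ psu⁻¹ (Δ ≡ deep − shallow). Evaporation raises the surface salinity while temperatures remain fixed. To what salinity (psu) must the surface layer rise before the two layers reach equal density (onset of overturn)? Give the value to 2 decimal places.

Neutral buoyancy requires −α(T_deep − T_surf) + β(S_deep − S_surf′) = 0.
S_surf′ = S_deep − (α/β)·ΔT = 21.98 − (1.1 × 10⁻⁴/8.2 × 10⁻⁴)·(+0.0) = 21.9800 psu.
Increase required: 21.9800 − 19.67 = 2.3100 psu.

21.98 psu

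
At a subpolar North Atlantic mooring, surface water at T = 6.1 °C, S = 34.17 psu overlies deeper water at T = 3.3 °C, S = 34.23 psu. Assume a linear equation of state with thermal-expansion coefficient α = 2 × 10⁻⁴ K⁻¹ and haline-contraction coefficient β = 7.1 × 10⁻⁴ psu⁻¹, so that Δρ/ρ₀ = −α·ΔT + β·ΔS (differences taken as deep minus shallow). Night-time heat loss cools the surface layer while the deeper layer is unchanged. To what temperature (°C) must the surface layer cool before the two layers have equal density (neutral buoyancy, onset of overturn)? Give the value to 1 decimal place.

3.1 °C

Neutral buoyancy requires Δρ = 0, i.e. −α(T_deep − T_surf′) + β(S_deep − S_surf) = 0.
T_surf′ = T_deep − (β/α)·ΔS = 3.3 − (7.1 × 10⁻⁴/2 × 10⁻⁴)·(+0.06) = 3.087 °C.
Cooling required: 6.1 − (3.087) = 3.013 °C.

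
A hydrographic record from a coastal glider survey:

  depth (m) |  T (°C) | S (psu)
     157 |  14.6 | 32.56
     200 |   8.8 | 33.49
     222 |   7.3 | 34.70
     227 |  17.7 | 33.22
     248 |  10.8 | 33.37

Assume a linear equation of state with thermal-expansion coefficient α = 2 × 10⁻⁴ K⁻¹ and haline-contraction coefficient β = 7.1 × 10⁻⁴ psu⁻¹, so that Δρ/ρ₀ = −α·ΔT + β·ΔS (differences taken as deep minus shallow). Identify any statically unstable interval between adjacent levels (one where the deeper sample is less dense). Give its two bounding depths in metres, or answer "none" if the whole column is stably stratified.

222–227 m

Evaluate Δρ/ρ₀ = −αΔT + βΔS across each adjacent pair:
  157–200 m: −αΔT+βΔS = −(2 × 10⁻⁴)(-5.8)+(7.1 × 10⁻⁴)(+0.93) = 1.8 × 10⁻³ → stable
  200–222 m: −αΔT+βΔS = −(2 × 10⁻⁴)(-1.5)+(7.1 × 10⁻⁴)(+1.21) = 1.2 × 10⁻³ → stable
  222–227 m: −αΔT+βΔS = −(2 × 10⁻⁴)(+10.4)+(7.1 × 10⁻⁴)(-1.48) = -3.1 × 10⁻³ → UNSTABLE
  227–248 m: −αΔT+βΔS = −(2 × 10⁻⁴)(-6.9)+(7.1 × 10⁻⁴)(+0.15) = 1.5 × 10⁻³ → stable
The 222–227 m interval has Δρ < 0: lighter water underlies denser water.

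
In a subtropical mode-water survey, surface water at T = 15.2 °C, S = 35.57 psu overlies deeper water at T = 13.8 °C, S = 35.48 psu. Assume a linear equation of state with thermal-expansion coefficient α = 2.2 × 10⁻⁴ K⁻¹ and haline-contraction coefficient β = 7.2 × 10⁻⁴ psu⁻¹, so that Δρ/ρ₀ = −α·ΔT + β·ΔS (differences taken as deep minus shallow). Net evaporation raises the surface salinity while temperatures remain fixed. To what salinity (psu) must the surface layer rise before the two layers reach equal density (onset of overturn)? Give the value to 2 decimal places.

Neutral buoyancy requires −α(T_deep − T_surf) + β(S_deep − S_surf′) = 0.
S_surf′ = S_deep − (α/β)·ΔT = 35.48 − (2.2 × 10⁻⁴/7.2 × 10⁻⁴)·(-1.4) = 35.9078 psu.
Increase required: 35.9078 − 35.57 = 0.3378 psu.

35.91 psu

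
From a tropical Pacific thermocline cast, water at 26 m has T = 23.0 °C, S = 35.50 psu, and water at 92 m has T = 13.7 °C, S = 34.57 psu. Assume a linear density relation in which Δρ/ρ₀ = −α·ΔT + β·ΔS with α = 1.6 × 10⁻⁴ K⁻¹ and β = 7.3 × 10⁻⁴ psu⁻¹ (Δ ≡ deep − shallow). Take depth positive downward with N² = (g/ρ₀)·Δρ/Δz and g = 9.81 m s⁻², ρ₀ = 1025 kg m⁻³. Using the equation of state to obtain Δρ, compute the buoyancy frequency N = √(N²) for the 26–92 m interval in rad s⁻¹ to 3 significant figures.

ΔT = -9.3 K, ΔS = -0.93 psu (deep − shallow).
Δρ/ρ₀ = −αΔT + βΔS = 1.488 × 10⁻³ − 6.789 × 10⁻⁴ = 8.091 × 10⁻⁴, so Δρ ≈ 0.8293 kg m⁻³.
N² = (g/ρ₀)·Δρ/Δz = g·(Δρ/ρ₀)/Δz = 9.81 × 8.091 × 10⁻⁴ / 66 = 1.2026 × 10⁻⁴ s⁻².
N = √(1.2026 × 10⁻⁴) = 0.010966 rad s⁻¹ ≈ 0.0110 rad s⁻¹.

0.0110 rad s⁻¹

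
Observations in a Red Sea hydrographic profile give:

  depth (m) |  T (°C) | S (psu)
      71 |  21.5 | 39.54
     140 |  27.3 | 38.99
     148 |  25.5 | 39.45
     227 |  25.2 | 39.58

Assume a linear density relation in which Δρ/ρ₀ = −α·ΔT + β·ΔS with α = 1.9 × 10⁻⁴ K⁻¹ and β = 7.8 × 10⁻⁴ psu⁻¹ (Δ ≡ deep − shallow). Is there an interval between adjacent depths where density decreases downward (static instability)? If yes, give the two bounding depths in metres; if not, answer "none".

71–140 m

Evaluate Δρ/ρ₀ = −αΔT + βΔS across each adjacent pair:
  71–140 m: −αΔT+βΔS = −(1.9 × 10⁻⁴)(+5.8)+(7.8 × 10⁻⁴)(-0.55) = -1.5 × 10⁻³ → UNSTABLE
  140–148 m: −αΔT+βΔS = −(1.9 × 10⁻⁴)(-1.8)+(7.8 × 10⁻⁴)(+0.46) = 7.0 × 10⁻⁴ → stable
  148–227 m: −αΔT+βΔS = −(1.9 × 10⁻⁴)(-0.3)+(7.8 × 10⁻⁴)(+0.13) = 1.6 × 10⁻⁴ → stable
The 71–140 m interval has Δρ < 0: lighter water underlies denser water.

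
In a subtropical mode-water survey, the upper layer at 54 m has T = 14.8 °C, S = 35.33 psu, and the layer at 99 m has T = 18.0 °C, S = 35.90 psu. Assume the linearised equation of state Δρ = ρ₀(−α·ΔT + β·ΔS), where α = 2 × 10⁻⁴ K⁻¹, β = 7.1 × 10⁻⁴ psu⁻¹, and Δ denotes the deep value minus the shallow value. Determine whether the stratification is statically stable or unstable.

ΔT = 18.0 − 14.8 = +3.2 K and ΔS = 35.90 − 35.33 = +0.57 psu (deep − shallow).
−αΔT = -6.40 × 10⁻⁴; βΔS = 4.047 × 10⁻⁴; sum Δρ/ρ₀ = -2.353 × 10⁻⁴.
Δρ/ρ₀ < 0, so Δρ < 0: deeper water is lighter → statically unstable; the column would overturn.

unstable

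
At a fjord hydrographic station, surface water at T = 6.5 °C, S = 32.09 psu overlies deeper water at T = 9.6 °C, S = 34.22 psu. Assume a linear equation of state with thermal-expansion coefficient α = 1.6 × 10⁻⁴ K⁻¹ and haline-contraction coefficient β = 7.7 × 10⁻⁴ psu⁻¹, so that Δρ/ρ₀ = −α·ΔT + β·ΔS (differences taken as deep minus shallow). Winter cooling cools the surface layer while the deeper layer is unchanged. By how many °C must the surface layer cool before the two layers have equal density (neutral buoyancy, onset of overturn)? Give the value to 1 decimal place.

7.2 °C

Neutral buoyancy requires Δρ = 0, i.e. −α(T_deep − T_surf′) + β(S_deep − S_surf) = 0.
T_surf′ = T_deep − (β/α)·ΔS = 9.6 − (7.7 × 10⁻⁴/1.6 × 10⁻⁴)·(+2.13) = -0.651 °C.
Cooling required: 6.5 − (-0.651) = 7.151 °C.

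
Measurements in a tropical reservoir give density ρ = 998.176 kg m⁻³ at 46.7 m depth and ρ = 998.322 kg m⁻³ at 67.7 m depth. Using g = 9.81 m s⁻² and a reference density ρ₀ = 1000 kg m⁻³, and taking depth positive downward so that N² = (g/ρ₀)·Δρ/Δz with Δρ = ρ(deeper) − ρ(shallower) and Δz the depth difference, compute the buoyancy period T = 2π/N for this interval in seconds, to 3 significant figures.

761 s

Δρ = 998.322 − 998.176 = 0.146 kg m⁻³ over Δz = 67.7 − 46.7 = 21 m.
N² = (9.81/1000) × (0.146/21) = 6.8203 × 10⁻⁵ s⁻².
N = √(6.8203 × 10⁻⁵) = 8.2585 × 10⁻³ rad s⁻¹, so T = 2π/N = 760.81 s ≈ 761 s.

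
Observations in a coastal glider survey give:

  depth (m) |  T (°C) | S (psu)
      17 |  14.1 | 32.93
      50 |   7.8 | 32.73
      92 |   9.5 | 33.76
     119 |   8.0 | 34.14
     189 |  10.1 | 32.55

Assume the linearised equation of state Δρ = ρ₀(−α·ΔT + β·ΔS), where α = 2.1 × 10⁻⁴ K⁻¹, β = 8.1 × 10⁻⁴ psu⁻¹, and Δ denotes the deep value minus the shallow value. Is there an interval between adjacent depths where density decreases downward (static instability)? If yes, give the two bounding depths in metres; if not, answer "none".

119–189 m

Evaluate Δρ/ρ₀ = −αΔT + βΔS across each adjacent pair:
  17–50 m: −αΔT+βΔS = −(2.1 × 10⁻⁴)(-6.3)+(8.1 × 10⁻⁴)(-0.20) = 1.2 × 10⁻³ → stable
  50–92 m: −αΔT+βΔS = −(2.1 × 10⁻⁴)(+1.7)+(8.1 × 10⁻⁴)(+1.03) = 4.8 × 10⁻⁴ → stable
  92–119 m: −αΔT+βΔS = −(2.1 × 10⁻⁴)(-1.5)+(8.1 × 10⁻⁴)(+0.38) = 6.2 × 10⁻⁴ → stable
  119–189 m: −αΔT+βΔS = −(2.1 × 10⁻⁴)(+2.1)+(8.1 × 10⁻⁴)(-1.59) = -1.7 × 10⁻³ → UNSTABLE
The 119–189 m interval has Δρ < 0: lighter water underlies denser water.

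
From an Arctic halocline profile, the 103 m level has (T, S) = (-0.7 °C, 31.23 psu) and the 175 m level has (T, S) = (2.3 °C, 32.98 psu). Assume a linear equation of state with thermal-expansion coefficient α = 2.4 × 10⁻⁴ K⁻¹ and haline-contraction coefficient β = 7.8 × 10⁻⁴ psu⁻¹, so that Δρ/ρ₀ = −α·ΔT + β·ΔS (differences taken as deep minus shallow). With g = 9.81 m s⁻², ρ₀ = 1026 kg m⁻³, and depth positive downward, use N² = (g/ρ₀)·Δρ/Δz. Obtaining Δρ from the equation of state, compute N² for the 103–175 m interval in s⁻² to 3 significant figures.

8.79 × 10⁻⁵ s⁻²

ΔT = +3.0 K, ΔS = +1.75 psu (deep − shallow).
Δρ/ρ₀ = −αΔT + βΔS = -7.20 × 10⁻⁴ + 1.365 × 10⁻³ = 6.45 × 10⁻⁴, so Δρ ≈ 0.6618 kg m⁻³.
N² = (g/ρ₀)·Δρ/Δz = g·(Δρ/ρ₀)/Δz = 9.81 × 6.45 × 10⁻⁴ / 72 = 8.7881 × 10⁻⁵ s⁻² ≈ 8.79 × 10⁻⁵ s⁻².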